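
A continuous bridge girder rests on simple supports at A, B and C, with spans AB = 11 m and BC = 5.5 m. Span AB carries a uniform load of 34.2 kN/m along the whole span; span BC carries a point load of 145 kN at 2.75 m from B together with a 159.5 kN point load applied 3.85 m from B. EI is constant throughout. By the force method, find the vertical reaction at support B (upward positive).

Take M_B as the redundant. Released structure: two simple spans AB and BC with a hinge at B.
End slopes at the hinge B, treating each span as simply supported:
  span AB: UDL 34.2: wL³/(24EI) = 1897/EI
  span BC: point load 145 at a = 2.75: Pab(L + b)/(6LEI) = 274.1/EI
  span BC: point load 159.5 at a = 3.85: Pab(L + b)/(6LEI) = 219.5/EI
  relative rotation θ_0 = (1897 + 493.7)/EI = 2390/EI
A unit hogging moment at B produces rotation L₁/(3EI) + L₂/(3EI) = 5.5/EI.
Slope continuity at B: θ_0 = M_B·5.5/EI, so M_B = 2390/5.5 = 434.6 kN·m (hogging).
Span AB, ΣM about A with M_B applied at B: R_B^{AB}·11 = 2069 + 434.6, so R_B^{AB} = 227.6 kN and R_A = 376.2 − 227.6 = 148.6 kN.
Span BC, ΣM about C: R_B^{BC}·5.5 = 661.9 + 434.6, so R_B^{BC} = 199.4 kN and R_C = 304.5 − 199.4 = 105.1 kN.
R_B = 227.6 + 199.4 = 427 kN.

R_B = 427 kN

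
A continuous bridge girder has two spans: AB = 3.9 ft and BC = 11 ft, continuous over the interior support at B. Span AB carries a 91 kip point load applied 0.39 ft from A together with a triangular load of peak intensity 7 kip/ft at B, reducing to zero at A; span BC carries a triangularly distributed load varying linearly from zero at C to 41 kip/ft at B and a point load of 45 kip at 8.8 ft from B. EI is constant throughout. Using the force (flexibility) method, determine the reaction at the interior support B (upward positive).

Release continuity at B by inserting a hinge; the redundant is the internal moment M_B. The primary structure is two simply-supported spans AB and BC.
Discontinuity in slope at B on the released structure — sum the simple-span end rotations:
  span AB: point load 91 at a = 0.39: Pab(L + a)/(6LEI) = 22.84/EI
  span AB: triangular load, peak 7: w₀L³/(45EI) = 9.227/EI
  span BC: triangular load, peak 41: w₀L³/(45EI) = 1213/EI
  span BC: point load 45 at a = 8.8: Pab(L + b)/(6LEI) = 174.2/EI
  relative rotation θ_0 = (32.07 + 1387)/EI = 1419/EI
A unit hogging moment at B produces rotation L₁/(3EI) + L₂/(3EI) = 4.967/EI.
Slope continuity at B: θ_0 = M_B·4.967/EI, so M_B = 1419/4.967 = 285.7 kip·ft (hogging).
Span AB, ΣM about A with M_B applied at B: R_B^{AB}·3.9 = 70.98 + 285.7, so R_B^{AB} = 91.46 kip and R_A = 104.7 − 91.46 = 13.19 kip.
Span BC, ΣM about C: R_B^{BC}·11 = 1753 + 285.7, so R_B^{BC} = 185.3 kip and R_C = 270.5 − 185.3 = 85.19 kip.
R_B = 91.46 + 185.3 = 276.8 kip.

R_B = 276.8 kip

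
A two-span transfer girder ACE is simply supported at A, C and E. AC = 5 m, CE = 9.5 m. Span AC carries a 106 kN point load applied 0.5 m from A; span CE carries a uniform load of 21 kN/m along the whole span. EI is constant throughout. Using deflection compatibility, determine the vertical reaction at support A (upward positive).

Release continuity at C by inserting a hinge; the redundant is the internal moment M_C. The primary structure is two simply-supported spans AC and CE.
Discontinuity in slope at C on the released structure — sum the simple-span end rotations:
  span AC: point load 106 at a = 0.5: Pab(L + a)/(6LEI) = 43.73/EI
  span CE: UDL 21: wL³/(24EI) = 750.2/EI
  relative rotation θ_0 = (43.73 + 750.2)/EI = 793.9/EI
A unit hogging moment at C produces rotation L₁/(3EI) + L₂/(3EI) = 4.833/EI.
Slope continuity at C: θ_0 = M_C·4.833/EI, so M_C = 793.9/4.833 = 164.3 kN·m (hogging).
Span AC, ΣM about A with M_C applied at C: R_C^{AC}·5 = 53 + 164.3, so R_C^{AC} = 43.45 kN and R_A = 106 − 43.45 = 62.55 kN.

R_A = 62.55 kN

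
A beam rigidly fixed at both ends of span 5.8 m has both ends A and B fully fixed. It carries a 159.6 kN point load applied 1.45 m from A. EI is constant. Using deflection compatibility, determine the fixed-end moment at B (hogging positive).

M_B = 43.39 kN·m

Release both end moments; the primary structure is a simply-supported span AB with redundants M_A and M_B.
Simple-span end rotations at A and B under the given loads:
  at A: point load 159.6 at a = 1.45: Pab(L + b)/(6LEI) = 293.6/EI
  at B: point load 159.6 at a = 1.45: Pab(L + a)/(6LEI) = 209.7/EI
  θ_A0 = 293.6/EI,  θ_B0 = 209.7/EI
Flexibility coefficients: a unit moment at one end gives L/(3EI) there and L/(6EI) at the far end, so f₁₁ = f₂₂ = 1.933/EI and f₁₂ = f₂₁ = 0.9667/EI.
Compatibility — zero rotation at each built-in end:
  1.933 M_A + 0.9667 M_B = 293.6
  0.9667 M_A + 1.933 M_B = 209.7
Solving the pair gives M_A = 130.2 kN·m and M_B = 43.39 kN·m (hogging).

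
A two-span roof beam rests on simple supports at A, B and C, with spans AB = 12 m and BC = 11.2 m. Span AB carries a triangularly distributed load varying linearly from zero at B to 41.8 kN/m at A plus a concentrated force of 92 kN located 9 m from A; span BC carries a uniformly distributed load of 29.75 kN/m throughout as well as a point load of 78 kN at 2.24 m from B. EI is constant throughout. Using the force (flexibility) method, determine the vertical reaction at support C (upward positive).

R_C = 132.1 kN

Release continuity at B by inserting a hinge; the redundant is the internal moment M_B. The primary structure is two simply-supported spans AB and BC.
Discontinuity in slope at B on the released structure — sum the simple-span end rotations:
  span AB: triangular load, peak 41.8: 7w₀L³/(360EI) = 1404/EI
  span AB: point load 92 at a = 9: Pab(L + a)/(6LEI) = 724.5/EI
  span BC: UDL 29.75: wL³/(24EI) = 1742/EI
  span BC: point load 78 at a = 2.24: Pab(L + b)/(6LEI) = 469.6/EI
  relative rotation θ_0 = (2129 + 2211)/EI = 4340/EI
A unit hogging moment at B produces rotation L₁/(3EI) + L₂/(3EI) = 7.733/EI.
Slope continuity at B: θ_0 = M_B·7.733/EI, so M_B = 4340/7.733 = 561.2 kN·m (hogging).
Span BC, ΣM about C: R_B^{BC}·11.2 = 2565 + 561.2, so R_B^{BC} = 279.1 kN and R_C = 411.2 − 279.1 = 132.1 kN.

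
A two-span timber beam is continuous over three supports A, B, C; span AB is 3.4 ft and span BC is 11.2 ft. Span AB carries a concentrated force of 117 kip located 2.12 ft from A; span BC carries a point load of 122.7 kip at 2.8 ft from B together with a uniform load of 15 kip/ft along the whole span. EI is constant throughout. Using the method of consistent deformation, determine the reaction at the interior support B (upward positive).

R_B = 391.2 kip

Insert a hinge at B; M_B is the redundant, and each span becomes simply supported.
Discontinuity in slope at B on the released structure — sum the simple-span end rotations:
  span AB: point load 117 at a = 2.12: Pab(L + a)/(6LEI) = 85.91/EI
  span BC: point load 122.7 at a = 2.8: Pab(L + b)/(6LEI) = 841.7/EI
  span BC: UDL 15: wL³/(24EI) = 878.1/EI
  relative rotation θ_0 = (85.91 + 1720)/EI = 1806/EI
A unit hogging moment at B produces rotation L₁/(3EI) + L₂/(3EI) = 4.867/EI.
Compatibility: M_B·(L₁+L₂)/(3EI) = θ_0, giving M_B = 371 kip·ft (hogging).
Span AB, ΣM about A with M_B applied at B: R_B^{AB}·3.4 = 248 + 371, so R_B^{AB} = 182.1 kip and R_A = 117 − 182.1 = -65.08 kip.
Span BC, ΣM about C: R_B^{BC}·11.2 = 1971 + 371, so R_B^{BC} = 209.2 kip and R_C = 290.7 − 209.2 = 81.55 kip.
R_B = 182.1 + 209.2 = 391.2 kip.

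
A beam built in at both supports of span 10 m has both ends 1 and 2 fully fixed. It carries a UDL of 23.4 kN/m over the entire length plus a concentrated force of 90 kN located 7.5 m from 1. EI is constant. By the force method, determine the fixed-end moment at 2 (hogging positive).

M_2 = 321.6 kN·m

Take the two fixed-end moments M_1, M_2 as redundants; the released structure is the simple span 12.
On the primary (simply-supported) span, the end slopes from the loading are:
  at 1: UDL 23.4: wL³/(24EI) = 975/EI
  at 2: UDL 23.4: wL³/(24EI) = 975/EI
  at 1: point load 90 at a = 7.5: Pab(L + b)/(6LEI) = 351.6/EI
  at 2: point load 90 at a = 7.5: Pab(L + a)/(6LEI) = 492.2/EI
  θ_10 = 1327/EI,  θ_20 = 1467/EI
Flexibility coefficients: a unit moment at one end gives L/(3EI) there and L/(6EI) at the far end, so f₁₁ = f₂₂ = 3.333/EI and f₁₂ = f₂₁ = 1.667/EI.
Compatibility — zero rotation at each built-in end:
  3.333 M_1 + 1.667 M_2 = 1327
  1.667 M_1 + 3.333 M_2 = 1467
Solving the pair gives M_1 = 237.2 kN·m and M_2 = 321.6 kN·m (hogging).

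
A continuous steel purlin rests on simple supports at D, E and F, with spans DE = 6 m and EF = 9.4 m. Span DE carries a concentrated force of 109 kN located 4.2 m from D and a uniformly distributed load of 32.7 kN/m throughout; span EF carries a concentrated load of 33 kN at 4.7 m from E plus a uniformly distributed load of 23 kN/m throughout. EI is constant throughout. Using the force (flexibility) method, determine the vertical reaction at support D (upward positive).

Take M_E as the redundant. Released structure: two simple spans DE and EF with a hinge at E.
Rotations at E on the released spans (each span's end-slope, ×1/EI):
  span DE: point load 109 at a = 4.2: Pab(L + a)/(6LEI) = 233.5/EI
  span DE: UDL 32.7: wL³/(24EI) = 294.3/EI
  span EF: point load 33 at a = 4.7: Pab(L + b)/(6LEI) = 182.2/EI
  span EF: UDL 23: wL³/(24EI) = 796/EI
  relative rotation θ_0 = (527.8 + 978.2)/EI = 1506/EI
A unit hogging moment at E produces rotation L₁/(3EI) + L₂/(3EI) = 5.133/EI.
Slope continuity at E: θ_0 = M_E·5.133/EI, so M_E = 1506/5.133 = 293.4 kN·m (hogging).
Span DE, ΣM about D with M_E applied at E: R_E^{DE}·6 = 1046 + 293.4, so R_E^{DE} = 223.3 kN and R_D = 305.2 − 223.3 = 81.9 kN.

R_D = 81.9 kN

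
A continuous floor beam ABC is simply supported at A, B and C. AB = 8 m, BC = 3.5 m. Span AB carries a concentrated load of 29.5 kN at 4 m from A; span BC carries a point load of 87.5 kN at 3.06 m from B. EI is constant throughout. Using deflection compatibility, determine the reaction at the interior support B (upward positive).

Take M_B as the redundant. Released structure: two simple spans AB and BC with a hinge at B.
Discontinuity in slope at B on the released structure — sum the simple-span end rotations:
  span AB: point load 29.5 at a = 4: Pab(L + a)/(6LEI) = 118/EI
  span BC: point load 87.5 at a = 3.06: Pab(L + b)/(6LEI) = 22.1/EI
  relative rotation θ_0 = (118 + 22.1)/EI = 140.1/EI
A unit hogging moment at B produces rotation L₁/(3EI) + L₂/(3EI) = 3.833/EI.
Slope continuity at B: θ_0 = M_B·3.833/EI, so M_B = 140.1/3.833 = 36.55 kN·m (hogging).
Span AB, ΣM about A with M_B applied at B: R_B^{AB}·8 = 118 + 36.55, so R_B^{AB} = 19.32 kN and R_A = 29.5 − 19.32 = 10.18 kN.
Span BC, ΣM about C: R_B^{BC}·3.5 = 38.5 + 36.55, so R_B^{BC} = 21.44 kN and R_C = 87.5 − 21.44 = 66.06 kN.
R_B = 19.32 + 21.44 = 40.76 kN.

R_B = 40.76 kN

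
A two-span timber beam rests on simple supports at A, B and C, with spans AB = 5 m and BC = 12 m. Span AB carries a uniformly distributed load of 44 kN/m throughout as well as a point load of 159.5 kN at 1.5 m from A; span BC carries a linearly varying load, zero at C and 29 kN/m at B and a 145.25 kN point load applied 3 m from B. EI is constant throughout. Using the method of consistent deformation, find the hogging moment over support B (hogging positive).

M_B = 470.8 kN·m

Release continuity at B by inserting a hinge; the redundant is the internal moment M_B. The primary structure is two simply-supported spans AB and BC.
Discontinuity in slope at B on the released structure — sum the simple-span end rotations:
  span AB: UDL 44: wL³/(24EI) = 229.2/EI
  span AB: point load 159.5 at a = 1.5: Pab(L + a)/(6LEI) = 181.4/EI
  span BC: triangular load, peak 29: w₀L³/(45EI) = 1114/EI
  span BC: point load 145.25 at a = 3: Pab(L + b)/(6LEI) = 1144/EI
  relative rotation θ_0 = (410.6 + 2257)/EI = 2668/EI
A unit hogging moment at B produces rotation L₁/(3EI) + L₂/(3EI) = 5.667/EI.
Compatibility: M_B·(L₁+L₂)/(3EI) = θ_0, giving M_B = 470.8 kN·m (hogging).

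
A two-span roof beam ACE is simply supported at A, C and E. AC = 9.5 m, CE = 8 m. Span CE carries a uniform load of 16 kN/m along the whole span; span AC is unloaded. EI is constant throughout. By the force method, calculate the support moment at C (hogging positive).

Release continuity at C by inserting a hinge; the redundant is the internal moment M_C. The primary structure is two simply-supported spans AC and CE.
End slopes at the hinge C, treating each span as simply supported:
  span CE: UDL 16: wL³/(24EI) = 341.3/EI
  relative rotation θ_0 = (0 + 341.3)/EI = 341.3/EI
A unit hogging moment at C produces rotation L₁/(3EI) + L₂/(3EI) = 5.833/EI.
Compatibility: M_C·(L₁+L₂)/(3EI) = θ_0, giving M_C = 58.51 kN·m (hogging).

M_C = 58.51 kN·m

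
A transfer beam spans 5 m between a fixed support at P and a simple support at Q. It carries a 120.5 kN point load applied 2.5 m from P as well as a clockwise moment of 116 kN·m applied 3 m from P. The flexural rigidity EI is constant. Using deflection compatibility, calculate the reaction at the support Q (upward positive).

R_Q = 66.89 kN

Release the roller at Q. Primary structure: cantilever fixed at P.
Primary-structure tip deflection at Q by superposition:
  point load 120.5 at a = 2.5: Pa²(3L − a)/(6EI) = 1569/EI
  clockwise couple 116 at a = 3: M₀a(2L − a)/(2EI) = 1218/EI
  δ_0 = 2787/EI
Flexibility coefficient — unit upward force at Q: δ_{QQ} = L³/(3EI) = 41.67/EI.
Compatibility at Q: δ_0 − R_Q·δ_{QQ} = 0, so R_Q = 2787/41.67 = 66.89 kN.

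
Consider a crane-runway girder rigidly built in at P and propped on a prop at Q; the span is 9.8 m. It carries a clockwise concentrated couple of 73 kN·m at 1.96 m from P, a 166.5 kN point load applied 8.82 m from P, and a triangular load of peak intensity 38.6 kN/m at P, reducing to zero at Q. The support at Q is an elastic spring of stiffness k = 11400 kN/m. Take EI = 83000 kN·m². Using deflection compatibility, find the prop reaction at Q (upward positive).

R_Q = 179.3 kN

Remove the prop at Q; the released (primary) structure is a cantilever built in at P.
Free-end deflection of the primary structure under the applied loading (downward +):
  clockwise couple 73 at a = 1.96: M₀a(2L − a)/(2EI) = 1262/EI
  point load 166.5 at a = 8.82: Pa²(3L − a)/(6EI) = 44427/EI
  triangular load, peak 38.6 at the fixed end: w₀L⁴/(30EI) = 11868/EI
  δ_0 = 57557/EI
Flexibility coefficient — unit upward force at Q: δ_{QQ} = L³/(3EI) = 313.7/EI.
With EI = 83000 kN·m²: δ_0 = 0.69345 m and δ_{QQ} = 0.00378 m/kN.
Compatibility — the spring shortens by R_Q/k under the reaction it provides: δ_0 − R_Q·δ_{QQ} = R_Q/k. With 1/k = 0.000088 m/kN, R_Q = δ_0 / (δ_{QQ} + 1/k) = 0.69345 / (0.00378 + 0.000088) = 179.3 kN.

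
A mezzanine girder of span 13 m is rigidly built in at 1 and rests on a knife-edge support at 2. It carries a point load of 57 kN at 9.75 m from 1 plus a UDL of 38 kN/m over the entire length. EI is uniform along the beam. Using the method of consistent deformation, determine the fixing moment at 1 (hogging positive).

M_1 = 889.6 kN·m

Take the reaction at 2 as the redundant and release it; the primary structure is a cantilever fixed at 1.
Downward deflection at the released point 2 due to the loads:
  point load 57 at a = 9.75: Pa²(3L − a)/(6EI) = 26415/EI
  UDL 38: wL⁴/(8EI) = 135665/EI
  δ_0 = 162080/EI
Tip deflection under a unit load at 2: L³/(3EI) = 732.3/EI.
Compatibility at 2: δ_0 − R_2·δ_{22} = 0, so R_2 = 162080/732.3 = 221.3 kN.
Moment equilibrium about 1: M_1 = Σ(load moments about 1) − R_2·L = 3767 − 221.3×13 = 889.6 kN·m.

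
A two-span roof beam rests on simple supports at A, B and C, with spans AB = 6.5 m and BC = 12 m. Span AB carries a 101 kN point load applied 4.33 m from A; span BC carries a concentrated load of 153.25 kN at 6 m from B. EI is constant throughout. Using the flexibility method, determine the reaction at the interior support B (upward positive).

Insert a hinge at B; M_B is the redundant, and each span becomes simply supported.
Rotations at B on the released spans (each span's end-slope, ×1/EI):
  span AB: point load 101 at a = 4.33: Pab(L + a)/(6LEI) = 263.5/EI
  span BC: point load 153.25 at a = 6: Pab(L + b)/(6LEI) = 1379/EI
  relative rotation θ_0 = (263.5 + 1379)/EI = 1643/EI
A unit hogging moment at B produces rotation L₁/(3EI) + L₂/(3EI) = 6.167/EI.
Slope continuity at B: θ_0 = M_B·6.167/EI, so M_B = 1643/6.167 = 266.4 kN·m (hogging).
Span AB, ΣM about A with M_B applied at B: R_B^{AB}·6.5 = 437.3 + 266.4, so R_B^{AB} = 108.3 kN and R_A = 101 − 108.3 = -7.266 kN.
Span BC, ΣM about C: R_B^{BC}·12 = 919.5 + 266.4, so R_B^{BC} = 98.82 kN and R_C = 153.2 − 98.82 = 54.43 kN.
R_B = 108.3 + 98.82 = 207.1 kN.

R_B = 207.1 kN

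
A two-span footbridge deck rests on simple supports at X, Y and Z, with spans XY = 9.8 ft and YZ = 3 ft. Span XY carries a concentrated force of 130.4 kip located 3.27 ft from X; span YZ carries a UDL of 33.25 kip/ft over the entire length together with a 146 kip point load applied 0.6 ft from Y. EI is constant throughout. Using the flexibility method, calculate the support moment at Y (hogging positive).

Release continuity at Y by inserting a hinge; the redundant is the internal moment M_Y. The primary structure is two simply-supported spans XY and YZ.
Rotations at Y on the released spans (each span's end-slope, ×1/EI):
  span XY: point load 130.4 at a = 3.27: Pab(L + a)/(6LEI) = 618.9/EI
  span YZ: UDL 33.25: wL³/(24EI) = 37.41/EI
  span YZ: point load 146 at a = 0.6: Pab(L + b)/(6LEI) = 63.07/EI
  relative rotation θ_0 = (618.9 + 100.5)/EI = 719.4/EI
A unit hogging moment at Y produces rotation L₁/(3EI) + L₂/(3EI) = 4.267/EI.
Compatibility: M_Y·(L₁+L₂)/(3EI) = θ_0, giving M_Y = 168.6 kip·ft (hogging).

M_Y = 168.6 kip·ft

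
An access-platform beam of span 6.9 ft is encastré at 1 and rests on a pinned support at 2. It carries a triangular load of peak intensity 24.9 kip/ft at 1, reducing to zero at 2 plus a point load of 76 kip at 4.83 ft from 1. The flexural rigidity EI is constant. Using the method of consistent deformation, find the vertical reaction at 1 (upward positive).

Release the roller at 2. Primary structure: cantilever fixed at 1.
Primary-structure tip deflection at 2 by superposition:
  triangular load, peak 24.9 at the fixed end: w₀L⁴/(30EI) = 1881/EI
  point load 76 at a = 4.83: Pa²(3L − a)/(6EI) = 4690/EI
  δ_0 = 6571/EI
Tip deflection under a unit load at 2: L³/(3EI) = 109.5/EI.
Compatibility at 2: δ_0 − R_2·δ_{22} = 0, so R_2 = 6571/109.5 = 60.01 kip.
Vertical equilibrium: R_1 = ΣP − R_2 = 161.9 − 60.01 = 101.9 kip.

R_1 = 101.9 kip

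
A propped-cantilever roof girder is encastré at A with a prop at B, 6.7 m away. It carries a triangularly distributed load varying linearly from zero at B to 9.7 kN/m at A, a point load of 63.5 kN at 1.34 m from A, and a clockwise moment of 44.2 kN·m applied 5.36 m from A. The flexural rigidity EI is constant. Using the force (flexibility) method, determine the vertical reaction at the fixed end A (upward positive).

R_A = 76.44 kN

Remove the prop at B; the released (primary) structure is a cantilever built in at A.
Free-end deflection of the primary structure under the applied loading (downward +):
  triangular load, peak 9.7 at the fixed end: w₀L⁴/(30EI) = 651.6/EI
  point load 63.5 at a = 1.34: Pa²(3L − a)/(6EI) = 356.5/EI
  clockwise couple 44.2 at a = 5.36: M₀a(2L − a)/(2EI) = 952.4/EI
  δ_0 = 1960/EI
Flexibility coefficient — unit upward force at B: δ_{BB} = L³/(3EI) = 100.3/EI.
The prop prevents deflection at B: R_B = δ_0/δ_{BB} = 1960/100.3 = 19.55 kN.
Vertical equilibrium: R_A = ΣP − R_B = 96 − 19.55 = 76.44 kN.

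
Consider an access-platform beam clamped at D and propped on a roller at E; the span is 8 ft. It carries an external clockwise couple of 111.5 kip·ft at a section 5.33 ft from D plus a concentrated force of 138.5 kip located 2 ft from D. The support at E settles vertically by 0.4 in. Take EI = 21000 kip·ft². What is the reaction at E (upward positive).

Take the reaction at E as the redundant and release it; the primary structure is a cantilever fixed at D.
Downward deflection at the released point E due to the loads:
  clockwise couple 111.5 at a = 5.33: M₀a(2L − a)/(2EI) = 3171/EI
  point load 138.5 at a = 2: Pa²(3L − a)/(6EI) = 2031/EI
  δ_0 = 5202/EI
Flexibility coefficient — unit upward force at E: δ_{EE} = L³/(3EI) = 170.7/EI.
With EI = 21000 kip·ft²: δ_0 = 0.24771 ft and δ_{EE} = 0.008127 ft/kip.
Compatibility — the beam at E must follow the support down by 0.03333 ft: δ_0 − R_E·δ_{EE} = 0.03333, so R_E = (0.24771 − 0.03333)/0.008127 = 26.38 kip.

R_E = 26.38 kip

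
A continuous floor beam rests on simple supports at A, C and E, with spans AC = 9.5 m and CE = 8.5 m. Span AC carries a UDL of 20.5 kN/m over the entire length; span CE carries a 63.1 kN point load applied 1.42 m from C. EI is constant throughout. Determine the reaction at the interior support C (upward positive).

Take M_C as the redundant. Released structure: two simple spans AC and CE with a hinge at C.
Discontinuity in slope at C on the released structure — sum the simple-span end rotations:
  span AC: UDL 20.5: wL³/(24EI) = 732.3/EI
  span CE: point load 63.1 at a = 1.42: Pab(L + b)/(6LEI) = 193.8/EI
  relative rotation θ_0 = (732.3 + 193.8)/EI = 926.1/EI
A unit hogging moment at C produces rotation L₁/(3EI) + L₂/(3EI) = 6/EI.
Slope continuity at C: θ_0 = M_C·6/EI, so M_C = 926.1/6 = 154.4 kN·m (hogging).
Span AC, ΣM about A with M_C applied at C: R_C^{AC}·9.5 = 925.1 + 154.4, so R_C^{AC} = 113.6 kN and R_A = 194.8 − 113.6 = 81.13 kN.
Span CE, ΣM about E: R_C^{CE}·8.5 = 446.7 + 154.4, so R_C^{CE} = 70.72 kN and R_E = 63.1 − 70.72 = -7.618 kN.
R_C = 113.6 + 70.72 = 184.3 kN.

R_C = 184.3 kN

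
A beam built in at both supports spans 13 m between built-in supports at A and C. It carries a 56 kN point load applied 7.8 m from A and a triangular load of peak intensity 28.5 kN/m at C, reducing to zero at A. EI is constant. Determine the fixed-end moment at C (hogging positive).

Take the two fixed-end moments M_A, M_C as redundants; the released structure is the simple span AC.
End rotations of the released simple span under the applied load (×1/EI):
  at A: point load 56 at a = 7.8: Pab(L + b)/(6LEI) = 530/EI
  at C: point load 56 at a = 7.8: Pab(L + a)/(6LEI) = 605.7/EI
  at A: triangular load, peak 28.5: 7w₀L³/(360EI) = 1218/EI
  at C: triangular load, peak 28.5: w₀L³/(45EI) = 1391/EI
  θ_A0 = 1747/EI,  θ_C0 = 1997/EI
Flexibility coefficients: a unit moment at one end gives L/(3EI) there and L/(6EI) at the far end, so f₁₁ = f₂₂ = 4.333/EI and f₁₂ = f₂₁ = 2.167/EI.
Compatibility — zero rotation at each built-in end:
  4.333 M_A + 2.167 M_C = 1747
  2.167 M_A + 4.333 M_C = 1997
Solving the pair gives M_A = 230.4 kN·m and M_C = 345.7 kN·m (hogging).

M_C = 345.7 kN·m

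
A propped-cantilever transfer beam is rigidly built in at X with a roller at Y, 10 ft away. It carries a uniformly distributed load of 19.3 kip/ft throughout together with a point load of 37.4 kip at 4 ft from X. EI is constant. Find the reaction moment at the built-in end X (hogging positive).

M_X = 313.1 kip·ft

Take the reaction at Y as the redundant and release it; the primary structure is a cantilever fixed at X.
Free-end deflection of the primary structure under the applied loading (downward +):
  UDL 19.3: wL⁴/(8EI) = 24125/EI
  point load 37.4 at a = 4: Pa²(3L − a)/(6EI) = 2593/EI
  δ_0 = 26718/EI
Tip deflection under a unit load at Y: L³/(3EI) = 333.3/EI.
Compatibility at Y: δ_0 − R_Y·δ_{YY} = 0, so R_Y = 26718/333.3 = 80.15 kip.
Moment equilibrium about X: M_X = Σ(load moments about X) − R_Y·L = 1115 − 80.15×10 = 313.1 kip·ft.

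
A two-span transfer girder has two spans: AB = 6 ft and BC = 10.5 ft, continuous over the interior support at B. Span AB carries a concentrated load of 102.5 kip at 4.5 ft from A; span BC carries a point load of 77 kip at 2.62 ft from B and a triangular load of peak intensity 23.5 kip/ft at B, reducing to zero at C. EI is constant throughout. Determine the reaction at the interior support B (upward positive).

Insert a hinge at B; M_B is the redundant, and each span becomes simply supported.
Rotations at B on the released spans (each span's end-slope, ×1/EI):
  span AB: point load 102.5 at a = 4.5: Pab(L + a)/(6LEI) = 201.8/EI
  span BC: point load 77 at a = 2.62: Pab(L + b)/(6LEI) = 463.8/EI
  span BC: triangular load, peak 23.5: w₀L³/(45EI) = 604.5/EI
  relative rotation θ_0 = (201.8 + 1068)/EI = 1270/EI
A unit hogging moment at B produces rotation L₁/(3EI) + L₂/(3EI) = 5.5/EI.
Compatibility: M_B·(L₁+L₂)/(3EI) = θ_0, giving M_B = 230.9 kip·ft (hogging).
Span AB, ΣM about A with M_B applied at B: R_B^{AB}·6 = 461.2 + 230.9, so R_B^{AB} = 115.4 kip and R_A = 102.5 − 115.4 = -12.86 kip.
Span BC, ΣM about C: R_B^{BC}·10.5 = 1470 + 230.9, so R_B^{BC} = 162 kip and R_C = 200.4 − 162 = 38.34 kip.
R_B = 115.4 + 162 = 277.4 kip.

R_B = 277.4 kip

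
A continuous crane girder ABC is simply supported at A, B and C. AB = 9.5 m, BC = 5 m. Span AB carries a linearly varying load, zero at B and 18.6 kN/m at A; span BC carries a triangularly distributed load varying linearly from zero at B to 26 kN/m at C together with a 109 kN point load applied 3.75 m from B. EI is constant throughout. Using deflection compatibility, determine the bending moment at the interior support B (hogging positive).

M_B = 99.25 kN·m

Release continuity at B by inserting a hinge; the redundant is the internal moment M_B. The primary structure is two simply-supported spans AB and BC.
Rotations at B on the released spans (each span's end-slope, ×1/EI):
  span AB: triangular load, peak 18.6: 7w₀L³/(360EI) = 310.1/EI
  span BC: triangular load, peak 26: 7w₀L³/(360EI) = 63.19/EI
  span BC: point load 109 at a = 3.75: Pab(L + b)/(6LEI) = 106.4/EI
  relative rotation θ_0 = (310.1 + 169.6)/EI = 479.7/EI
A unit hogging moment at B produces rotation L₁/(3EI) + L₂/(3EI) = 4.833/EI.
Compatibility: M_B·(L₁+L₂)/(3EI) = θ_0, giving M_B = 99.25 kN·m (hogging).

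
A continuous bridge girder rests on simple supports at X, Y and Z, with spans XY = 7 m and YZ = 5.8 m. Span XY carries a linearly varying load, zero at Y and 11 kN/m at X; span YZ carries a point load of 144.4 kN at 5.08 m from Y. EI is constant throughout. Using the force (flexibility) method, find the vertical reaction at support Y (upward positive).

R_Y = 43.49 kN

Take M_Y as the redundant. Released structure: two simple spans XY and YZ with a hinge at Y.
End slopes at the hinge Y, treating each span as simply supported:
  span XY: triangular load, peak 11: 7w₀L³/(360EI) = 73.36/EI
  span YZ: point load 144.4 at a = 5.08: Pab(L + b)/(6LEI) = 98.95/EI
  relative rotation θ_0 = (73.36 + 98.95)/EI = 172.3/EI
A unit hogging moment at Y produces rotation L₁/(3EI) + L₂/(3EI) = 4.267/EI.
Compatibility: M_Y·(L₁+L₂)/(3EI) = θ_0, giving M_Y = 40.39 kN·m (hogging).
Span XY, ΣM about X with M_Y applied at Y: R_Y^{XY}·7 = 89.83 + 40.39, so R_Y^{XY} = 18.6 kN and R_X = 38.5 − 18.6 = 19.9 kN.
Span YZ, ΣM about Z: R_Y^{YZ}·5.8 = 104 + 40.39, so R_Y^{YZ} = 24.89 kN and R_Z = 144.4 − 24.89 = 119.5 kN.
R_Y = 18.6 + 24.89 = 43.49 kN.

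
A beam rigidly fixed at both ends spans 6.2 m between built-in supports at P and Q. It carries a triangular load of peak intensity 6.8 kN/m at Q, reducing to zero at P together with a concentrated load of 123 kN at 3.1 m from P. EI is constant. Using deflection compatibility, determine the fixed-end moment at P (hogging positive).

Take the two fixed-end moments M_P, M_Q as redundants; the released structure is the simple span PQ.
End rotations of the released simple span under the applied load (×1/EI):
  at P: triangular load, peak 6.8: 7w₀L³/(360EI) = 31.51/EI
  at Q: triangular load, peak 6.8: w₀L³/(45EI) = 36.01/EI
  at P: point load 123 at a = 3.1: Pab(L + b)/(6LEI) = 295.5/EI
  at Q: point load 123 at a = 3.1: Pab(L + a)/(6LEI) = 295.5/EI
  θ_P0 = 327/EI,  θ_Q0 = 331.5/EI
Flexibility coefficients: a unit moment at one end gives L/(3EI) there and L/(6EI) at the far end, so f₁₁ = f₂₂ = 2.067/EI and f₁₂ = f₂₁ = 1.033/EI.
Compatibility — zero rotation at each built-in end:
  2.067 M_P + 1.033 M_Q = 327
  1.033 M_P + 2.067 M_Q = 331.5
Solving the pair gives M_P = 104 kN·m and M_Q = 108.4 kN·m (hogging).

M_P = 104 kN·m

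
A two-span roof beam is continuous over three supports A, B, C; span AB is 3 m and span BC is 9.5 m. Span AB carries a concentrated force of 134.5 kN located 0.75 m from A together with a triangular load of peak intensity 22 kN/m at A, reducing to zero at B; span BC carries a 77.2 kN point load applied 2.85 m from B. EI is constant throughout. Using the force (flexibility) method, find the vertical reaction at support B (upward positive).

R_B = 148.5 kN

Insert a hinge at B; M_B is the redundant, and each span becomes simply supported.
End slopes at the hinge B, treating each span as simply supported:
  span AB: point load 134.5 at a = 0.75: Pab(L + a)/(6LEI) = 47.29/EI
  span AB: triangular load, peak 22: 7w₀L³/(360EI) = 11.55/EI
  span BC: point load 77.2 at a = 2.85: Pab(L + b)/(6LEI) = 414.6/EI
  relative rotation θ_0 = (58.84 + 414.6)/EI = 473.4/EI
A unit hogging moment at B produces rotation L₁/(3EI) + L₂/(3EI) = 4.167/EI.
Compatibility: M_B·(L₁+L₂)/(3EI) = θ_0, giving M_B = 113.6 kN·m (hogging).
Span AB, ΣM about A with M_B applied at B: R_B^{AB}·3 = 133.9 + 113.6, so R_B^{AB} = 82.5 kN and R_A = 167.5 − 82.5 = 85 kN.
Span BC, ΣM about C: R_B^{BC}·9.5 = 513.4 + 113.6, so R_B^{BC} = 66 kN and R_C = 77.2 − 66 = 11.2 kN.
R_B = 82.5 + 66 = 148.5 kN.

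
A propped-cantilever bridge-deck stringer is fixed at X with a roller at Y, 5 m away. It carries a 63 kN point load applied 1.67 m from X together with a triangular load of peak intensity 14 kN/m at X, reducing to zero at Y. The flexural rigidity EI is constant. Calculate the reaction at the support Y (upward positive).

R_Y = 16.37 kN

Remove the prop at Y; the released (primary) structure is a cantilever built in at X.
Downward deflection at the released point Y due to the loads:
  point load 63 at a = 1.67: Pa²(3L − a)/(6EI) = 390.3/EI
  triangular load, peak 14 at the fixed end: w₀L⁴/(30EI) = 291.7/EI
  δ_0 = 682/EI
Tip deflection under a unit load at Y: L³/(3EI) = 41.67/EI.
Compatibility at Y: δ_0 − R_Y·δ_{YY} = 0, so R_Y = 682/41.67 = 16.37 kN.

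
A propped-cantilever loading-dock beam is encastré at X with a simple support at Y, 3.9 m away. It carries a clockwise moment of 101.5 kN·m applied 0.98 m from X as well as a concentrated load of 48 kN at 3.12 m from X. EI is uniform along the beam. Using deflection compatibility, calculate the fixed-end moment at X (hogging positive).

M_X = 52.57 kN·m

Remove the prop at Y; the released (primary) structure is a cantilever built in at X.
Primary-structure tip deflection at Y by superposition:
  clockwise couple 101.5 at a = 0.98: M₀a(2L − a)/(2EI) = 339.2/EI
  point load 48 at a = 3.12: Pa²(3L − a)/(6EI) = 668.2/EI
  δ_0 = 1007/EI
Flexibility coefficient — unit upward force at Y: δ_{YY} = L³/(3EI) = 19.77/EI.
The prop prevents deflection at Y: R_Y = δ_0/δ_{YY} = 1007/19.77 = 50.95 kN.
Moment equilibrium about X: M_X = Σ(load moments about X) − R_Y·L = 251.3 − 50.95×3.9 = 52.57 kN·m.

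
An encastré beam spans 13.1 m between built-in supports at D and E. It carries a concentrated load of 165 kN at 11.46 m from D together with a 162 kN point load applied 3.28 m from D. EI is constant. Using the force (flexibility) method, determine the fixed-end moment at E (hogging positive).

M_E = 306.8 kN·m

Release both end moments; the primary structure is a simply-supported span DE with redundants M_D and M_E.
Simple-span end rotations at D and E under the given loads:
  at D: point load 165 at a = 11.46: Pab(L + b)/(6LEI) = 581.6/EI
  at E: point load 165 at a = 11.46: Pab(L + a)/(6LEI) = 969/EI
  at D: point load 162 at a = 3.28: Pab(L + b)/(6LEI) = 1522/EI
  at E: point load 162 at a = 3.28: Pab(L + a)/(6LEI) = 1087/EI
  θ_D0 = 2103/EI,  θ_E0 = 2056/EI
Flexibility coefficients: a unit moment at one end gives L/(3EI) there and L/(6EI) at the far end, so f₁₁ = f₂₂ = 4.367/EI and f₁₂ = f₂₁ = 2.183/EI.
Compatibility — zero rotation at each built-in end:
  4.367 M_D + 2.183 M_E = 2103
  2.183 M_D + 4.367 M_E = 2056
Solving the pair gives M_D = 328.2 kN·m and M_E = 306.8 kN·m (hogging).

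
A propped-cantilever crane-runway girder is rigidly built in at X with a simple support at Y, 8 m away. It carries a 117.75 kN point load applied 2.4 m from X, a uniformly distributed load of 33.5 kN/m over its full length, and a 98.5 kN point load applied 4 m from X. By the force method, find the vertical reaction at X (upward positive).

Take the reaction at Y as the redundant and release it; the primary structure is a cantilever fixed at X.
Downward deflection at the released point Y due to the loads:
  point load 117.75 at a = 2.4: Pa²(3L − a)/(6EI) = 2442/EI
  UDL 33.5: wL⁴/(8EI) = 17152/EI
  point load 98.5 at a = 4: Pa²(3L − a)/(6EI) = 5253/EI
  δ_0 = 24847/EI
Flexibility coefficient — unit upward force at Y: δ_{YY} = L³/(3EI) = 170.7/EI.
The prop prevents deflection at Y: R_Y = δ_0/δ_{YY} = 24847/170.7 = 145.6 kN.
Vertical equilibrium: R_X = ΣP − R_Y = 484.2 − 145.6 = 338.7 kN.

R_X = 338.7 kN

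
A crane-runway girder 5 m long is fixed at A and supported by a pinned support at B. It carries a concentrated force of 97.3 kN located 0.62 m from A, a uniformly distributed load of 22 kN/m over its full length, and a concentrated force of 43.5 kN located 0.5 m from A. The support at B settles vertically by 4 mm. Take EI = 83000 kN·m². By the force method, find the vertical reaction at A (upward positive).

R_A = 214.7 kN

Remove the prop at B; the released (primary) structure is a cantilever built in at A.
Free-end deflection of the primary structure under the applied loading (downward +):
  point load 97.3 at a = 0.62: Pa²(3L − a)/(6EI) = 89.64/EI
  UDL 22: wL⁴/(8EI) = 1719/EI
  point load 43.5 at a = 0.5: Pa²(3L − a)/(6EI) = 26.28/EI
  δ_0 = 1835/EI
Tip deflection under a unit load at B: L³/(3EI) = 41.67/EI.
With EI = 83000 kN·m²: δ_0 = 0.022104 m and δ_{BB} = 0.000502 m/kN.
Compatibility — the beam at B must follow the support down by 0.004 m: δ_0 − R_B·δ_{BB} = 0.004, so R_B = (0.022104 − 0.004)/0.000502 = 36.06 kN.
Vertical equilibrium: R_A = ΣP − R_B = 250.8 − 36.06 = 214.7 kN.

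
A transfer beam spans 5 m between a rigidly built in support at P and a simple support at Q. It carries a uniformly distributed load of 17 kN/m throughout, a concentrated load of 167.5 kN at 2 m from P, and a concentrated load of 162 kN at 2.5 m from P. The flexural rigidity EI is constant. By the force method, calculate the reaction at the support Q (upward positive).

Choose R_Q as the redundant. The primary structure is the cantilever fixed at P.
Free-end deflection of the primary structure under the applied loading (downward +):
  UDL 17: wL⁴/(8EI) = 1328/EI
  point load 167.5 at a = 2: Pa²(3L − a)/(6EI) = 1452/EI
  point load 162 at a = 2.5: Pa²(3L − a)/(6EI) = 2109/EI
  δ_0 = 4889/EI
Tip deflection under a unit load at Q: L³/(3EI) = 41.67/EI.
Compatibility at Q: δ_0 − R_Q·δ_{QQ} = 0, so R_Q = 4889/41.67 = 117.3 kN.

R_Q = 117.3 kN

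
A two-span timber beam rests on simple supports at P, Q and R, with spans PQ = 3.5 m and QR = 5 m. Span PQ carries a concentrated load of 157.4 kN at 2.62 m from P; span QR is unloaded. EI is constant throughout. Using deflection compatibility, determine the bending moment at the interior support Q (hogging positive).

M_Q = 37.33 kN·m

Take M_Q as the redundant. Released structure: two simple spans PQ and QR with a hinge at Q.
Rotations at Q on the released spans (each span's end-slope, ×1/EI):
  span PQ: point load 157.4 at a = 2.62: Pab(L + a)/(6LEI) = 105.8/EI
  relative rotation θ_0 = (105.8 + 0)/EI = 105.8/EI
A unit hogging moment at Q produces rotation L₁/(3EI) + L₂/(3EI) = 2.833/EI.
Slope continuity at Q: θ_0 = M_Q·2.833/EI, so M_Q = 105.8/2.833 = 37.33 kN·m (hogging).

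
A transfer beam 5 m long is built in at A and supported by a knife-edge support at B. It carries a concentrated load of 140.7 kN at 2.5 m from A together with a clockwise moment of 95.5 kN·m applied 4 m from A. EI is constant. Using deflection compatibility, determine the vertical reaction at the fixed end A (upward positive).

R_A = 69.23 kN

Choose R_B as the redundant. The primary structure is the cantilever fixed at A.
Downward deflection at the released point B due to the loads:
  point load 140.7 at a = 2.5: Pa²(3L − a)/(6EI) = 1832/EI
  clockwise couple 95.5 at a = 4: M₀a(2L − a)/(2EI) = 1146/EI
  δ_0 = 2978/EI
Flexibility coefficient — unit upward force at B: δ_{BB} = L³/(3EI) = 41.67/EI.
The prop prevents deflection at B: R_B = δ_0/δ_{BB} = 2978/41.67 = 71.47 kN.
Vertical equilibrium: R_A = ΣP − R_B = 140.7 − 71.47 = 69.23 kN.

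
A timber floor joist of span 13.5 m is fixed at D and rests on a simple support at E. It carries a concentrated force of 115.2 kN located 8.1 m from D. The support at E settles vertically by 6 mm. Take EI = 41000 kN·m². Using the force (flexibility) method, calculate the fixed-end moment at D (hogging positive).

M_D = 265.3 kN·m

Choose R_E as the redundant. The primary structure is the cantilever fixed at D.
Free-end deflection of the primary structure under the applied loading (downward +):
  point load 115.2 at a = 8.1: Pa²(3L − a)/(6EI) = 40815/EI
Flexibility coefficient — unit upward force at E: δ_{EE} = L³/(3EI) = 820.1/EI.
With EI = 41000 kN·m²: δ_0 = 0.99548 m and δ_{EE} = 0.020003 m/kN.
Compatibility — the beam at E must follow the support down by 0.006 m: δ_0 − R_E·δ_{EE} = 0.006, so R_E = (0.99548 − 0.006)/0.020003 = 49.47 kN.
Moment equilibrium about D: M_D = Σ(load moments about D) − R_E·L = 933.1 − 49.47×13.5 = 265.3 kN·m.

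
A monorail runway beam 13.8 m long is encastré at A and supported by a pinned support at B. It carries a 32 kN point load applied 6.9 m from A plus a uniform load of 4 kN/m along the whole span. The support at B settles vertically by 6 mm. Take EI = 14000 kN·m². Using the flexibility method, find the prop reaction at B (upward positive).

R_B = 30.6 kN

Remove the prop at B; the released (primary) structure is a cantilever built in at A.
Deflection at B on the released cantilever, summing each load's contribution:
  point load 32 at a = 6.9: Pa²(3L − a)/(6EI) = 8760/EI
  UDL 4: wL⁴/(8EI) = 18134/EI
  δ_0 = 26894/EI
Flexibility coefficient — unit upward force at B: δ_{BB} = L³/(3EI) = 876/EI.
With EI = 14000 kN·m²: δ_0 = 1.921 m and δ_{BB} = 0.062573 m/kN.
Compatibility — the beam at B must follow the support down by 0.006 m: δ_0 − R_B·δ_{BB} = 0.006, so R_B = (1.921 − 0.006)/0.062573 = 30.6 kN.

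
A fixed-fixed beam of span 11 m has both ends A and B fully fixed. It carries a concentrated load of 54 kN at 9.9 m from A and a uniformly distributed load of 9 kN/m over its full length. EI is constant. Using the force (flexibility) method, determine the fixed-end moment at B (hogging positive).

Take the two fixed-end moments M_A, M_B as redundants; the released structure is the simple span AB.
Simple-span end rotations at A and B under the given loads:
  at A: point load 54 at a = 9.9: Pab(L + b)/(6LEI) = 107.8/EI
  at B: point load 54 at a = 9.9: Pab(L + a)/(6LEI) = 186.2/EI
  at A: UDL 9: wL³/(24EI) = 499.1/EI
  at B: UDL 9: wL³/(24EI) = 499.1/EI
  θ_A0 = 606.9/EI,  θ_B0 = 685.3/EI
Flexibility coefficients: a unit moment at one end gives L/(3EI) there and L/(6EI) at the far end, so f₁₁ = f₂₂ = 3.667/EI and f₁₂ = f₂₁ = 1.833/EI.
Compatibility — zero rotation at each built-in end:
  3.667 M_A + 1.833 M_B = 606.9
  1.833 M_A + 3.667 M_B = 685.3
Solving the pair gives M_A = 96.1 kN·m and M_B = 138.9 kN·m (hogging).

M_B = 138.9 kN·m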